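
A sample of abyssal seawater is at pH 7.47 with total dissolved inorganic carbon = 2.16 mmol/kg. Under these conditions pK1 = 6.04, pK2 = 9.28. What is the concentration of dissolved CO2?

[CO2*] = 0.0762 mmol/kg

α₀ = 1 / (1 + K1/[H⁺] + K1K2/[H⁺]²) = 1 / (1 + 10^+1.43 + 10^-0.38)
   = 1 / (1 + 26.915 + 0.41687) = 1/28.332 = 0.03530
[CO2*] = α₀ × DIC = 0.03530 × 2.16 = 0.0762 mmol/kg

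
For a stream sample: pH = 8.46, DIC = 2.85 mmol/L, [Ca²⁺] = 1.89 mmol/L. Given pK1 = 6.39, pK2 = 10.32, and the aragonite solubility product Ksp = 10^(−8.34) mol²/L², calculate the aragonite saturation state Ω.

α₂ = 1 / (1 + [H⁺]/K2 + [H⁺]²/(K1K2)) = 1 / (1 + 10^+1.86 + 10^-0.21)
   = 1 / (1 + 72.444 + 0.61660) = 1/74.060 = 0.01350
[CO3²⁻] = α₂ × DIC = 0.01350 × 2.85 = 0.03848 mmol/L
Ksp = 10^(−8.34) = 4.571×10^-9
Ω = [Ca²⁺][CO3²⁻]/Ksp = (1.89×10^-3)(3.848×10^-5) / 4.571×10^-9 = 15.9

Ω = 15.9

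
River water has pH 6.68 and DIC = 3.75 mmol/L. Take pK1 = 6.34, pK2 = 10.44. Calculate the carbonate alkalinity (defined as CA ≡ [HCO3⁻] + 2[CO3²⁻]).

CA = [HCO3⁻] + 2[CO3²⁻] = (α₁ + 2α₂)·DIC
At pH 6.68: [H⁺]/K1 = 10^-0.34 = 0.45709, K2/[H⁺] = 10^-3.76 = 0.00017378
α₁ = 1/(1 + 0.45709 + 0.00017378) = 1/1.4573 = 0.6862; α₂ = α₁·K2/[H⁺] = 0.0001193
α₁ + 2α₂ = 0.6865
CA = 0.6865 × 3.75 = 2.57 mmol/L

CA = 2.57 mmol/L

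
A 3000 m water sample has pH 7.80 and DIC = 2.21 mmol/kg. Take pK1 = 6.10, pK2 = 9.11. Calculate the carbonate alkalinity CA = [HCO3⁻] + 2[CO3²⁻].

CA = [HCO3⁻] + 2[CO3²⁻] = (α₁ + 2α₂)·DIC
At pH 7.80: [H⁺]/K1 = 10^-1.70 = 0.019953, K2/[H⁺] = 10^-1.31 = 0.048978
α₁ = 1/(1 + 0.019953 + 0.048978) = 1/1.0689 = 0.9355; α₂ = α₁·K2/[H⁺] = 0.04582
α₁ + 2α₂ = 1.0272
CA = 1.0272 × 2.21 = 2.27 mmol/kg

CA = 2.27 mmol/kg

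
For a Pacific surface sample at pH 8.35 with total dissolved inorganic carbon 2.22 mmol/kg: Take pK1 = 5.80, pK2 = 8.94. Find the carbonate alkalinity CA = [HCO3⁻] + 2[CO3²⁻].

CA = [HCO3⁻] + 2[CO3²⁻] = (α₁ + 2α₂)·DIC
At pH 8.35: [H⁺]/K1 = 10^-2.55 = 0.0028184, K2/[H⁺] = 10^-0.59 = 0.25704
α₁ = 1/(1 + 0.0028184 + 0.25704) = 1/1.2599 = 0.7937; α₂ = α₁·K2/[H⁺] = 0.2040
α₁ + 2α₂ = 1.2018
CA = 1.2018 × 2.22 = 2.67 mmol/kg

CA = 2.67 mmol/kg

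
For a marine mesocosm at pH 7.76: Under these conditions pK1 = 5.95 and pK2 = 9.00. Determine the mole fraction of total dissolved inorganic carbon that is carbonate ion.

α₂ = 0.0536

α₂ = 1 / (1 + [H⁺]/K2 + [H⁺]²/(K1K2)) = 1 / (1 + 10^+1.24 + 10^-0.57)
   = 1 / (1 + 17.378 + 0.26915) = 1/18.647 = 0.05363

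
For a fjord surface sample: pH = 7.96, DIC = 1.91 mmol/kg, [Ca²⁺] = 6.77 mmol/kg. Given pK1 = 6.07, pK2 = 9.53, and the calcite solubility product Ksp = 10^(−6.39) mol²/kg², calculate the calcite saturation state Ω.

Ω = 0.822

α₂ = 1 / (1 + [H⁺]/K2 + [H⁺]²/(K1K2)) = 1 / (1 + 10^+1.57 + 10^-0.32)
   = 1 / (1 + 37.154 + 0.47863) = 1/38.632 = 0.02589
[CO3²⁻] = α₂ × DIC = 0.02589 × 1.91 = 0.04944 mmol/kg
Ksp = 10^(−6.39) = 4.074×10^-7
Ω = [Ca²⁺][CO3²⁻]/Ksp = (6.77×10^-3)(4.944×10^-5) / 4.074×10^-7 = 0.822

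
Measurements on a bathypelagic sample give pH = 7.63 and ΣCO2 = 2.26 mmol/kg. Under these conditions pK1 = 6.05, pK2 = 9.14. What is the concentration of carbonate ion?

[CO3²⁻] = 0.0661 mmol/kg

α₂ = 1 / (1 + [H⁺]/K2 + [H⁺]²/(K1K2)) = 1 / (1 + 10^+1.51 + 10^-0.07)
   = 1 / (1 + 32.359 + 0.85114) = 1/34.211 = 0.02923
[CO3²⁻] = α₂ × DIC = 0.02923 × 2.26 = 0.0661 mmol/kg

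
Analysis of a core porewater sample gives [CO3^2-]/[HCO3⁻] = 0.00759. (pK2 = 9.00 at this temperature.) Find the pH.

pH = 6.88

From K2 = [H⁺][CO3^2-]/[HCO3⁻]:  pH = pK2 + log₁₀([CO3^2-]/[HCO3⁻])
log₁₀(0.00759) = -2.120
pH = 9.00 + (-2.120) = 6.88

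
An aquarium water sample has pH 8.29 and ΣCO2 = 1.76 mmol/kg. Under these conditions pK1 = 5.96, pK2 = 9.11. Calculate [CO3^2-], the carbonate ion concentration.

α₂ = 1 / (1 + [H⁺]/K2 + [H⁺]²/(K1K2)) = 1 / (1 + 10^+0.82 + 10^-1.51)
   = 1 / (1 + 6.6069 + 0.030903) = 1/7.6378 = 0.1309
[CO3²⁻] = α₂ × DIC = 0.1309 × 1.76 = 0.230 mmol/kg

[CO3²⁻] = 0.230 mmol/kg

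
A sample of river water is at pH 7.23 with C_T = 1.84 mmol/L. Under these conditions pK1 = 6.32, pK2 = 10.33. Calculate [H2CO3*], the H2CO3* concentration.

[CO2*] = 0.201 mmol/L

α₀ = 1 / (1 + K1/[H⁺] + K1K2/[H⁺]²) = 1 / (1 + 10^+0.91 + 10^-2.19)
   = 1 / (1 + 8.1283 + 0.0064565) = 1/9.1348 = 0.1095
[CO2*] = α₀ × DIC = 0.1095 × 1.84 = 0.201 mmol/L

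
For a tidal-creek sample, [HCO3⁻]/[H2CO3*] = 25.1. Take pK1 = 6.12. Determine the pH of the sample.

From K1 = [H⁺][HCO3⁻]/[H2CO3*]:  pH = pK1 + log₁₀([HCO3⁻]/[H2CO3*])
log₁₀(25.1) = +1.400
pH = 6.12 + (+1.400) = 7.52

pH = 7.52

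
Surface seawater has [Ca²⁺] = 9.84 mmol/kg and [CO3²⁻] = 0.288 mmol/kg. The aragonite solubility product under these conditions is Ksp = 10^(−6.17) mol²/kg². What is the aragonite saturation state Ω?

Ω = 4.19

Ksp = 10^(−6.17) = 6.761×10^-7
Ω = [Ca²⁺][CO3²⁻]/Ksp = (9.84×10^-3)(0.288×10^-3) / 6.761×10^-7 = 4.19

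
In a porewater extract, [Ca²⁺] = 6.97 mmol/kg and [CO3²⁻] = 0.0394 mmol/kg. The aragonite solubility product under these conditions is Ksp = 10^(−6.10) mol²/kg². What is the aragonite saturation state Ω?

Ksp = 10^(−6.10) = 7.943×10^-7
Ω = [Ca²⁺][CO3²⁻]/Ksp = (6.97×10^-3)(0.0394×10^-3) / 7.943×10^-7 = 0.346

Ω = 0.346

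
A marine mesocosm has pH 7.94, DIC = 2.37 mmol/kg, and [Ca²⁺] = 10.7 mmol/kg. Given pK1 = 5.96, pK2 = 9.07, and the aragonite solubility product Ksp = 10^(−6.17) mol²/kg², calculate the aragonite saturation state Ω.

α₂ = 1 / (1 + [H⁺]/K2 + [H⁺]²/(K1K2)) = 1 / (1 + 10^+1.13 + 10^-0.85)
   = 1 / (1 + 13.490 + 0.14125) = 1/14.631 = 0.06835
[CO3²⁻] = α₂ × DIC = 0.06835 × 2.37 = 0.1620 mmol/kg
Ksp = 10^(−6.17) = 6.761×10^-7
Ω = [Ca²⁺][CO3²⁻]/Ksp = (10.7×10^-3)(1.620×10^-4) / 6.761×10^-7 = 2.56

Ω = 2.56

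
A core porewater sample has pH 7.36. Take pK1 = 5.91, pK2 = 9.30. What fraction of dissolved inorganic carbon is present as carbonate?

α₂ = 0.0110

α₂ = 1 / (1 + [H⁺]/K2 + [H⁺]²/(K1K2)) = 1 / (1 + 10^+1.94 + 10^+0.49)
   = 1 / (1 + 87.096 + 3.0903) = 1/91.187 = 0.01097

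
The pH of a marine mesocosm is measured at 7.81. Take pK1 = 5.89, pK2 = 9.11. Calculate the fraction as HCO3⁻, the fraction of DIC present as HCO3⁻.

α₁ = 0.941

α₁ = 1 / (1 + [H⁺]/K1 + K2/[H⁺]) = 1 / (1 + 10^-1.92 + 10^-1.30)
   = 1 / (1 + 0.012023 + 0.050119) = 1/1.0621 = 0.9415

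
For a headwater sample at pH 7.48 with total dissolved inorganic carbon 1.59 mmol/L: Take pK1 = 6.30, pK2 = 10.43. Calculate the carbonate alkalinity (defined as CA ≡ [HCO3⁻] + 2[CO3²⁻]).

CA = 1.49 mmol/L

CA = [HCO3⁻] + 2[CO3²⁻] = (α₁ + 2α₂)·DIC
At pH 7.48: [H⁺]/K1 = 10^-1.18 = 0.066069, K2/[H⁺] = 10^-2.95 = 0.0011220
α₁ = 1/(1 + 0.066069 + 0.0011220) = 1/1.0672 = 0.9370; α₂ = α₁·K2/[H⁺] = 0.001051
α₁ + 2α₂ = 0.9391
CA = 0.9391 × 1.59 = 1.49 mmol/L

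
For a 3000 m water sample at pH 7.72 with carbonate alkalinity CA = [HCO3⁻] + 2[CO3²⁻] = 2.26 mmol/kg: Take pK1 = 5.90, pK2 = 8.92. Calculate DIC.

DIC = 2.16 mmol/kg

CA = [HCO3⁻] + 2[CO3²⁻] = (α₁ + 2α₂)·DIC
At pH 7.72: [H⁺]/K1 = 10^-1.82 = 0.015136, K2/[H⁺] = 10^-1.20 = 0.063096
α₁ = 1/(1 + 0.015136 + 0.063096) = 1/1.0782 = 0.9274; α₂ = α₁·K2/[H⁺] = 0.05852
α₁ + 2α₂ = 1.0445
DIC = CA / (α₁ + 2α₂) = 2.26 / 1.0445 = 2.16 mmol/kg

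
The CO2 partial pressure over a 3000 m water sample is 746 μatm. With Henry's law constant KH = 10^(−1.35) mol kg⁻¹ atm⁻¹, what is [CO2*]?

[CO2*] = 33.3 μmol/kg

KH = 10^(−1.35) = 4.467×10^-2 mol kg⁻¹ atm⁻¹
[CO2*] = KH · pCO2 = 4.467×10^-2 × 746×10^-6 atm = 3.33×10^-5 mol/kg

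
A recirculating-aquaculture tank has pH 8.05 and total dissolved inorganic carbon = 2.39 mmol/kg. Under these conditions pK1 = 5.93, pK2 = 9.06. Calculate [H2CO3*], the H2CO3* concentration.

α₀ = 1 / (1 + K1/[H⁺] + K1K2/[H⁺]²) = 1 / (1 + 10^+2.12 + 10^+1.11)
   = 1 / (1 + 131.83 + 12.882) = 1/145.71 = 0.006863
[CO2*] = α₀ × DIC = 0.006863 × 2.39 = 0.0164 mmol/kg = 16.4 μmol/kg

[CO2*] = 16.4 μmol/kg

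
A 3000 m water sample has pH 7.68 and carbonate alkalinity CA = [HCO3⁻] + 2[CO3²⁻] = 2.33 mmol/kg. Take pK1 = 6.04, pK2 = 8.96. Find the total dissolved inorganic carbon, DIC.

CA = [HCO3⁻] + 2[CO3²⁻] = (α₁ + 2α₂)·DIC
At pH 7.68: [H⁺]/K1 = 10^-1.64 = 0.022909, K2/[H⁺] = 10^-1.28 = 0.052481
α₁ = 1/(1 + 0.022909 + 0.052481) = 1/1.0754 = 0.9299; α₂ = α₁·K2/[H⁺] = 0.04880
α₁ + 2α₂ = 1.0275
DIC = CA / (α₁ + 2α₂) = 2.33 / 1.0275 = 2.27 mmol/kg

DIC = 2.27 mmol/kg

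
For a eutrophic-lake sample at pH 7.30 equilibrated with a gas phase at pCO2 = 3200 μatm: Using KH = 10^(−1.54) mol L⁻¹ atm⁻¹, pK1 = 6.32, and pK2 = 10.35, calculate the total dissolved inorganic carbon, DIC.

[CO2*] = KH · pCO2 = 10^(−1.54) × 3200×10^-6 = 9.229×10^-5 mol/L
α₀ = 1/(1 + K1/[H⁺] + K1K2/[H⁺]²) = 1/(1 + 10^+0.98 + 10^-2.07) = 0.09471
DIC = [CO2*]/α₀ = 9.229×10^-5 / 0.09471 = 0.974 mmol/L

DIC = 0.974 mmol/L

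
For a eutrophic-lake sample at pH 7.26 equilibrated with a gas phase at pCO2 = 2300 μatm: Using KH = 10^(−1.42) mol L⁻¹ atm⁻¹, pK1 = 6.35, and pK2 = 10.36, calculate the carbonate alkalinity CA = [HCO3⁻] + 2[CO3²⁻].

[CO2*] = KH · pCO2 = 10^(−1.42) × 2300×10^-6 = 8.744×10^-5 mol/L
α₀ = 1/(1 + K1/[H⁺] + K1K2/[H⁺]²) = 1/(1 + 10^+0.91 + 10^-2.19) = 0.1095
DIC = [CO2*]/α₀ = 8.744×10^-5 / 0.1095 = 0.7988 mmol/L
CA = (α₁ + 2α₂)·DIC = (0.8898 + 2×0.0007068) × 0.7988 = 0.712 mmol/L

CA = 0.712 mmol/L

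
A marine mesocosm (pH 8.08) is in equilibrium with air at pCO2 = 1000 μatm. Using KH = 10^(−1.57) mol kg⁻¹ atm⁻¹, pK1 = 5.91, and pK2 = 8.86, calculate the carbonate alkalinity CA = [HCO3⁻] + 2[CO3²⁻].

[CO2*] = KH · pCO2 = 10^(−1.57) × 1000×10^-6 = 2.692×10^-5 mol/kg
α₀ = 1/(1 + K1/[H⁺] + K1K2/[H⁺]²) = 1/(1 + 10^+2.17 + 10^+1.39) = 0.005765
DIC = [CO2*]/α₀ = 2.692×10^-5 / 0.005765 = 4.669 mmol/kg
CA = (α₁ + 2α₂)·DIC = (0.8527 + 2×0.1415) × 4.669 = 5.30 mmol/kg

CA = 5.30 mmol/kg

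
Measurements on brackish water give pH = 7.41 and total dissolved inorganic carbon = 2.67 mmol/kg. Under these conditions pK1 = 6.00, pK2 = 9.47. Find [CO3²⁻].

[CO3²⁻] = 0.0222 mmol/kg

α₂ = 1 / (1 + [H⁺]/K2 + [H⁺]²/(K1K2)) = 1 / (1 + 10^+2.06 + 10^+0.65)
   = 1 / (1 + 114.82 + 4.4668) = 1/120.28 = 0.008314
[CO3²⁻] = α₂ × DIC = 0.008314 × 2.67 = 0.0222 mmol/kg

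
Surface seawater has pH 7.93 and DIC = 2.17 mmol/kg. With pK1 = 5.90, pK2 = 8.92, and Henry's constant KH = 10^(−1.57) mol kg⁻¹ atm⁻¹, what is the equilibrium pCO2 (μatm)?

pCO2 = 677 μatm

α₀ = 1 / (1 + K1/[H⁺] + K1K2/[H⁺]²) = 1 / (1 + 10^+2.03 + 10^+1.04)
   = 1 / (1 + 107.15 + 10.965) = 1/119.12 = 0.008395
[CO2*] = α₀ × DIC = 0.008395 × 2.17 = 0.01822 mmol/kg = 18.22 μmol/kg
pCO2 = [CO2*]/KH = 1.822×10^-5 / 2.692×10^-2 = 677 μatm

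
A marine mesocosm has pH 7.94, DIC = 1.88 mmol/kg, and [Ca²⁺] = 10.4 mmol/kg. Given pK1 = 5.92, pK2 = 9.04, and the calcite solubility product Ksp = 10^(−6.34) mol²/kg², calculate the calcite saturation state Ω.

Ω = 3.12

α₂ = 1 / (1 + [H⁺]/K2 + [H⁺]²/(K1K2)) = 1 / (1 + 10^+1.10 + 10^-0.92)
   = 1 / (1 + 12.589 + 0.12023) = 1/13.709 = 0.07294
[CO3²⁻] = α₂ × DIC = 0.07294 × 1.88 = 0.1371 mmol/kg
Ksp = 10^(−6.34) = 4.571×10^-7
Ω = [Ca²⁺][CO3²⁻]/Ksp = (10.4×10^-3)(1.371×10^-4) / 4.571×10^-7 = 3.12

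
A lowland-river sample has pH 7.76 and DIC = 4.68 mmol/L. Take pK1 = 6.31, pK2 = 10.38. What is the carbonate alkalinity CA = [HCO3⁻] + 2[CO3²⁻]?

CA = [HCO3⁻] + 2[CO3²⁻] = (α₁ + 2α₂)·DIC
At pH 7.76: [H⁺]/K1 = 10^-1.45 = 0.035481, K2/[H⁺] = 10^-2.62 = 0.0023988
α₁ = 1/(1 + 0.035481 + 0.0023988) = 1/1.0379 = 0.9635; α₂ = α₁·K2/[H⁺] = 0.002311
α₁ + 2α₂ = 0.9681
CA = 0.9681 × 4.68 = 4.53 mmol/L

CA = 4.53 mmol/L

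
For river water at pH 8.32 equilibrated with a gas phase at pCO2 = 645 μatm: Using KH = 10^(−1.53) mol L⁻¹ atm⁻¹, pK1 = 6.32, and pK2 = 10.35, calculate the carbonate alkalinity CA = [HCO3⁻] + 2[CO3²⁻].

[CO2*] = KH · pCO2 = 10^(−1.53) × 645×10^-6 = 1.904×10^-5 mol/L
α₀ = 1/(1 + K1/[H⁺] + K1K2/[H⁺]²) = 1/(1 + 10^+2.00 + 10^-0.03) = 0.009810
DIC = [CO2*]/α₀ = 1.904×10^-5 / 0.009810 = 1.940 mmol/L
CA = (α₁ + 2α₂)·DIC = (0.9810 + 2×0.009156) × 1.940 = 1.94 mmol/L

CA = 1.94 mmol/L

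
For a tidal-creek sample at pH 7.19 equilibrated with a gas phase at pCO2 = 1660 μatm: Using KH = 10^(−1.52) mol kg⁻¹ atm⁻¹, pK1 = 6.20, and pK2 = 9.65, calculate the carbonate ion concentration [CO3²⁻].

[CO2*] = KH · pCO2 = 10^(−1.52) × 1660×10^-6 = 5.013×10^-5 mol/kg
α₀ = 1/(1 + K1/[H⁺] + K1K2/[H⁺]²) = 1/(1 + 10^+0.99 + 10^-1.47) = 0.09254
DIC = [CO2*]/α₀ = 5.013×10^-5 / 0.09254 = 0.5417 mmol/kg
[CO3²⁻] = α₂·DIC; α₂ = 0.003136, so [CO3²⁻] = 0.003136 × 0.5417 = 0.00170 mmol/kg = 1.70 μmol/kg

[CO3²⁻] = 1.70 μmol/kg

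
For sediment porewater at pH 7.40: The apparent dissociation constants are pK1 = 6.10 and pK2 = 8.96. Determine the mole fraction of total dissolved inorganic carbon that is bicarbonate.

α₁ = 1 / (1 + [H⁺]/K1 + K2/[H⁺]) = 1 / (1 + 10^-1.30 + 10^-1.56)
   = 1 / (1 + 0.050119 + 0.027542) = 1/1.0777 = 0.9279

α₁ = 0.928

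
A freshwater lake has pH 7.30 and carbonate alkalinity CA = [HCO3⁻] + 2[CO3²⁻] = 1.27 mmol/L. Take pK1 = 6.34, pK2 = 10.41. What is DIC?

DIC = 1.41 mmol/L

CA = [HCO3⁻] + 2[CO3²⁻] = (α₁ + 2α₂)·DIC
At pH 7.30: [H⁺]/K1 = 10^-0.96 = 0.10965, K2/[H⁺] = 10^-3.11 = 0.00077625
α₁ = 1/(1 + 0.10965 + 0.00077625) = 1/1.1104 = 0.9006; α₂ = α₁·K2/[H⁺] = 0.0006991
α₁ + 2α₂ = 0.9020
DIC = CA / (α₁ + 2α₂) = 1.27 / 0.9020 = 1.41 mmol/L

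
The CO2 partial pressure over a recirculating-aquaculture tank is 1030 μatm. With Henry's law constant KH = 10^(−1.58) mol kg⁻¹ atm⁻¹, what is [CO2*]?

[CO2*] = 27.1 μmol/kg

KH = 10^(−1.58) = 2.630×10^-2 mol kg⁻¹ atm⁻¹
[CO2*] = KH · pCO2 = 2.630×10^-2 × 1030×10^-6 atm = 2.71×10^-5 mol/kg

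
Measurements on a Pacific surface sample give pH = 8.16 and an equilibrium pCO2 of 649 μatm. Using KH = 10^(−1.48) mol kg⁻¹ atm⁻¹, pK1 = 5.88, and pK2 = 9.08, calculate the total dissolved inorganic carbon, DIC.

DIC = 4.61 mmol/kg

[CO2*] = KH · pCO2 = 10^(−1.48) × 649×10^-6 = 2.149×10^-5 mol/kg
α₀ = 1/(1 + K1/[H⁺] + K1K2/[H⁺]²) = 1/(1 + 10^+2.28 + 10^+1.36) = 0.004663
DIC = [CO2*]/α₀ = 2.149×10^-5 / 0.004663 = 4.61 mmol/kg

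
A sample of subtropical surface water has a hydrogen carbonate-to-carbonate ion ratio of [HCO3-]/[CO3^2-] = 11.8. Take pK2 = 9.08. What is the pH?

From K2 = [H⁺][CO3^2-]/[HCO3-]:  pH = pK2 − log₁₀([HCO3-]/[CO3^2-])
log₁₀(11.8) = +1.072
pH = 9.08 − (+1.072) = 8.01

pH = 8.01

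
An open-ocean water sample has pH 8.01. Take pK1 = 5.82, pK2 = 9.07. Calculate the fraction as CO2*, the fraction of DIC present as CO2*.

α₀ = 1 / (1 + K1/[H⁺] + K1K2/[H⁺]²) = 1 / (1 + 10^+2.19 + 10^+1.13)
   = 1 / (1 + 154.88 + 13.490) = 1/169.37 = 0.005904

α₀ = 0.00590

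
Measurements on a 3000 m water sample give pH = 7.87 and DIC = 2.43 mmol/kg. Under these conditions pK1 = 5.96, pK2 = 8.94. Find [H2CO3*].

α₀ = 1 / (1 + K1/[H⁺] + K1K2/[H⁺]²) = 1 / (1 + 10^+1.91 + 10^+0.84)
   = 1 / (1 + 81.283 + 6.9183) = 1/89.201 = 0.01121
[CO2*] = α₀ × DIC = 0.01121 × 2.43 = 0.0272 mmol/kg

[CO2*] = 0.0272 mmol/kg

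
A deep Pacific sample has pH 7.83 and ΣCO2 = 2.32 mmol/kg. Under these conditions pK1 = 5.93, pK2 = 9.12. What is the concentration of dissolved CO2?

α₀ = 1 / (1 + K1/[H⁺] + K1K2/[H⁺]²) = 1 / (1 + 10^+1.90 + 10^+0.61)
   = 1 / (1 + 79.433 + 4.0738) = 1/84.507 = 0.01183
[CO2*] = α₀ × DIC = 0.01183 × 2.32 = 0.0275 mmol/kg

[CO2*] = 0.0275 mmol/kg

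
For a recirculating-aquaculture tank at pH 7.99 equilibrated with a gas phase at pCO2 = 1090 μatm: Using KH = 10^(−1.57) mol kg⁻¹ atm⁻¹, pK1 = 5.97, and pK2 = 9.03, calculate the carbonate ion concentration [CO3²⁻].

[CO2*] = KH · pCO2 = 10^(−1.57) × 1090×10^-6 = 2.934×10^-5 mol/kg
α₀ = 1/(1 + K1/[H⁺] + K1K2/[H⁺]²) = 1/(1 + 10^+2.02 + 10^+0.98) = 0.008676
DIC = [CO2*]/α₀ = 2.934×10^-5 / 0.008676 = 3.382 mmol/kg
[CO3²⁻] = α₂·DIC; α₂ = 0.08285, so [CO3²⁻] = 0.08285 × 3.382 = 0.280 mmol/kg

[CO3²⁻] = 0.280 mmol/kg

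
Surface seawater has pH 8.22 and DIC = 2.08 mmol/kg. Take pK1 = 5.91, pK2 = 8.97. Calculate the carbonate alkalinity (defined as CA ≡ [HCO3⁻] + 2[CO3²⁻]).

CA = [HCO3⁻] + 2[CO3²⁻] = (α₁ + 2α₂)·DIC
At pH 8.22: [H⁺]/K1 = 10^-2.31 = 0.0048978, K2/[H⁺] = 10^-0.75 = 0.17783
α₁ = 1/(1 + 0.0048978 + 0.17783) = 1/1.1827 = 0.8455; α₂ = α₁·K2/[H⁺] = 0.1504
α₁ + 2α₂ = 1.1462
CA = 1.1462 × 2.08 = 2.38 mmol/kg

CA = 2.38 mmol/kg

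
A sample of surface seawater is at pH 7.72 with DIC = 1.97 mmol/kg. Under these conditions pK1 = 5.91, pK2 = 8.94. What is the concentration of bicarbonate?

[HCO3⁻] = 1.83 mmol/kg

α₁ = 1 / (1 + [H⁺]/K1 + K2/[H⁺]) = 1 / (1 + 10^-1.81 + 10^-1.22)
   = 1 / (1 + 0.015488 + 0.060256) = 1/1.0757 = 0.9296
[HCO3⁻] = α₁ × DIC = 0.9296 × 1.97 = 1.83 mmol/kg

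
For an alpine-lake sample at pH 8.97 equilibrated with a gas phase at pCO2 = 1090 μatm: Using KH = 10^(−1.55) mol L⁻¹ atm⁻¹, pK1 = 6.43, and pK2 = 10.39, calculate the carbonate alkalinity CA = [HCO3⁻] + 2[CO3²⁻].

[CO2*] = KH · pCO2 = 10^(−1.55) × 1090×10^-6 = 3.072×10^-5 mol/L
α₀ = 1/(1 + K1/[H⁺] + K1K2/[H⁺]²) = 1/(1 + 10^+2.54 + 10^+1.12) = 0.002771
DIC = [CO2*]/α₀ = 3.072×10^-5 / 0.002771 = 11.09 mmol/L
CA = (α₁ + 2α₂)·DIC = (0.9607 + 2×0.03652) × 11.09 = 11.5 mmol/L

CA = 11.5 mmol/L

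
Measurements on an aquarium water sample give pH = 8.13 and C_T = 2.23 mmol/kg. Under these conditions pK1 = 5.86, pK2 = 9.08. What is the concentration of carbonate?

[CO3²⁻] = 0.224 mmol/kg

α₂ = 1 / (1 + [H⁺]/K2 + [H⁺]²/(K1K2)) = 1 / (1 + 10^+0.95 + 10^-1.32)
   = 1 / (1 + 8.9125 + 0.047863) = 1/9.9604 = 0.1004
[CO3²⁻] = α₂ × DIC = 0.1004 × 2.23 = 0.224 mmol/kg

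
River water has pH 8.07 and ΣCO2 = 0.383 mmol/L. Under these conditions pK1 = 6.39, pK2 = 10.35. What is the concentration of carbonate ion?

[CO3²⁻] = 1.96 μmol/L

α₂ = 1 / (1 + [H⁺]/K2 + [H⁺]²/(K1K2)) = 1 / (1 + 10^+2.28 + 10^+0.60)
   = 1 / (1 + 190.55 + 3.9811) = 1/195.53 = 0.005114
[CO3²⁻] = α₂ × DIC = 0.005114 × 0.383 = 0.00196 mmol/L = 1.96 μmol/L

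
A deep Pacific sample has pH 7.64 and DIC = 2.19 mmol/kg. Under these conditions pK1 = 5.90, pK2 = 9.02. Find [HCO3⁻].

[HCO3⁻] = 2.07 mmol/kg

α₁ = 1 / (1 + [H⁺]/K1 + K2/[H⁺]) = 1 / (1 + 10^-1.74 + 10^-1.38)
   = 1 / (1 + 0.018197 + 0.041687) = 1/1.0599 = 0.9435
[HCO3⁻] = α₁ × DIC = 0.9435 × 2.19 = 2.07 mmol/kg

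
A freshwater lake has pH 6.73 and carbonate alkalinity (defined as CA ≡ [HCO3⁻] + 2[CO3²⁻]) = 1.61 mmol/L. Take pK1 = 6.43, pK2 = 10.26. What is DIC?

CA = [HCO3⁻] + 2[CO3²⁻] = (α₁ + 2α₂)·DIC
At pH 6.73: [H⁺]/K1 = 10^-0.30 = 0.50119, K2/[H⁺] = 10^-3.53 = 0.00029512
α₁ = 1/(1 + 0.50119 + 0.00029512) = 1/1.5015 = 0.6660; α₂ = α₁·K2/[H⁺] = 0.0001966
α₁ + 2α₂ = 0.6664
DIC = CA / (α₁ + 2α₂) = 1.61 / 0.6664 = 2.42 mmol/L

DIC = 2.42 mmol/L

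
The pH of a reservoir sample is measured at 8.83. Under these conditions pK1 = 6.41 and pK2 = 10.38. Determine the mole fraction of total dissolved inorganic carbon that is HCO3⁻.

α₁ = 1 / (1 + [H⁺]/K1 + K2/[H⁺]) = 1 / (1 + 10^-2.42 + 10^-1.55)
   = 1 / (1 + 0.0038019 + 0.028184) = 1/1.0320 = 0.9690

α₁ = 0.969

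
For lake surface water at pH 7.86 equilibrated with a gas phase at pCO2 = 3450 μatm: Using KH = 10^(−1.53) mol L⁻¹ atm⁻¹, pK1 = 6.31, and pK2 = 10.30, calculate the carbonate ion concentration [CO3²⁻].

[CO2*] = KH · pCO2 = 10^(−1.53) × 3450×10^-6 = 1.018×10^-4 mol/L
α₀ = 1/(1 + K1/[H⁺] + K1K2/[H⁺]²) = 1/(1 + 10^+1.55 + 10^-0.89) = 0.02731
DIC = [CO2*]/α₀ = 1.018×10^-4 / 0.02731 = 3.728 mmol/L
[CO3²⁻] = α₂·DIC; α₂ = 0.003519, so [CO3²⁻] = 0.003519 × 3.728 = 0.0131 mmol/L = 13.1 μmol/L

[CO3²⁻] = 13.1 μmol/L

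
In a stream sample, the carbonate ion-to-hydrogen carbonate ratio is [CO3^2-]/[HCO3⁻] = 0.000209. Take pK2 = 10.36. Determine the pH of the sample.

From K2 = [H⁺][CO3^2-]/[HCO3⁻]:  pH = pK2 + log₁₀([CO3^2-]/[HCO3⁻])
log₁₀(0.000209) = -3.680
pH = 10.36 + (-3.680) = 6.68

pH = 6.68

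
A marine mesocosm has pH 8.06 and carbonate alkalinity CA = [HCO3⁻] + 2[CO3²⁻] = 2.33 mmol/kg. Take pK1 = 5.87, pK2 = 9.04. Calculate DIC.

DIC = 2.14 mmol/kg

CA = [HCO3⁻] + 2[CO3²⁻] = (α₁ + 2α₂)·DIC
At pH 8.06: [H⁺]/K1 = 10^-2.19 = 0.0064565, K2/[H⁺] = 10^-0.98 = 0.10471
α₁ = 1/(1 + 0.0064565 + 0.10471) = 1/1.1112 = 0.9000; α₂ = α₁·K2/[H⁺] = 0.09424
α₁ + 2α₂ = 1.0884
DIC = CA / (α₁ + 2α₂) = 2.33 / 1.0884 = 2.14 mmol/kg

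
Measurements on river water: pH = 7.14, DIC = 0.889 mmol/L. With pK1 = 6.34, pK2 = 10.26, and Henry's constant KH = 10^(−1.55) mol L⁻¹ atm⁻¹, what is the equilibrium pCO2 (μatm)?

pCO2 = 4310 μatm

α₀ = 1 / (1 + K1/[H⁺] + K1K2/[H⁺]²) = 1 / (1 + 10^+0.80 + 10^-2.32)
   = 1 / (1 + 6.3096 + 0.0047863) = 1/7.3144 = 0.1367
[CO2*] = α₀ × DIC = 0.1367 × 0.889 = 0.1215 mmol/L
pCO2 = [CO2*]/KH = 1.215×10^-4 / 2.818×10^-2 = 4310 μatm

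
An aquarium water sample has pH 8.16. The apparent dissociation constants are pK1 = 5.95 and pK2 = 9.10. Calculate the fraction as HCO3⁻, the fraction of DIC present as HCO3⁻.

α₁ = 0.892

α₁ = 1 / (1 + [H⁺]/K1 + K2/[H⁺]) = 1 / (1 + 10^-2.21 + 10^-0.94)
   = 1 / (1 + 0.0061660 + 0.11482) = 1/1.1210 = 0.8921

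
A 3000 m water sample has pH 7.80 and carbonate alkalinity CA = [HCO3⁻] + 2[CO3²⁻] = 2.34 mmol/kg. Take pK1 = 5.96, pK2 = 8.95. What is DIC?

CA = [HCO3⁻] + 2[CO3²⁻] = (α₁ + 2α₂)·DIC
At pH 7.80: [H⁺]/K1 = 10^-1.84 = 0.014454, K2/[H⁺] = 10^-1.15 = 0.070795
α₁ = 1/(1 + 0.014454 + 0.070795) = 1/1.0852 = 0.9214; α₂ = α₁·K2/[H⁺] = 0.06523
α₁ + 2α₂ = 1.0519
DIC = CA / (α₁ + 2α₂) = 2.34 / 1.0519 = 2.22 mmol/kg

DIC = 2.22 mmol/kg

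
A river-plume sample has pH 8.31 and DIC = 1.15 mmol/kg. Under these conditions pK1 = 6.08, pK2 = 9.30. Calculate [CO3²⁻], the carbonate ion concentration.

α₂ = 1 / (1 + [H⁺]/K2 + [H⁺]²/(K1K2)) = 1 / (1 + 10^+0.99 + 10^-1.24)
   = 1 / (1 + 9.7724 + 0.057544) = 1/10.830 = 0.09234
[CO3²⁻] = α₂ × DIC = 0.09234 × 1.15 = 0.106 mmol/kg

[CO3²⁻] = 0.106 mmol/kg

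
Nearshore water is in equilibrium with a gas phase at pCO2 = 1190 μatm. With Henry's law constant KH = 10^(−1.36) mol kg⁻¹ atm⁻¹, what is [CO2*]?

[CO2*] = 51.9 μmol/kg

KH = 10^(−1.36) = 4.365×10^-2 mol kg⁻¹ atm⁻¹
[CO2*] = KH · pCO2 = 4.365×10^-2 × 1190×10^-6 atm = 5.19×10^-5 mol/kg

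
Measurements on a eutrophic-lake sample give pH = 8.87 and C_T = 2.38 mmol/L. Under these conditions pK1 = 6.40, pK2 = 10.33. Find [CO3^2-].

α₂ = 1 / (1 + [H⁺]/K2 + [H⁺]²/(K1K2)) = 1 / (1 + 10^+1.46 + 10^-1.01)
   = 1 / (1 + 28.840 + 0.097724) = 1/29.938 = 0.03340
[CO3²⁻] = α₂ × DIC = 0.03340 × 2.38 = 0.0795 mmol/L

[CO3²⁻] = 0.0795 mmol/L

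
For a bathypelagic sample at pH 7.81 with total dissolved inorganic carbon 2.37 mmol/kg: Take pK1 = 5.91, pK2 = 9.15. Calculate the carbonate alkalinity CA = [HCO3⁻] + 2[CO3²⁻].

CA = 2.44 mmol/kg

CA = [HCO3⁻] + 2[CO3²⁻] = (α₁ + 2α₂)·DIC
At pH 7.81: [H⁺]/K1 = 10^-1.90 = 0.012589, K2/[H⁺] = 10^-1.34 = 0.045709
α₁ = 1/(1 + 0.012589 + 0.045709) = 1/1.0583 = 0.9449; α₂ = α₁·K2/[H⁺] = 0.04319
α₁ + 2α₂ = 1.0313
CA = 1.0313 × 2.37 = 2.44 mmol/kg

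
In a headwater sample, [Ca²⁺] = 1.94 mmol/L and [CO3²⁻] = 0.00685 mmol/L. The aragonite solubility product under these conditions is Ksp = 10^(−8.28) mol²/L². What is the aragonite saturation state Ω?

Ksp = 10^(−8.28) = 5.248×10^-9
Ω = [Ca²⁺][CO3²⁻]/Ksp = (1.94×10^-3)(0.00685×10^-3) / 5.248×10^-9 = 2.53

Ω = 2.53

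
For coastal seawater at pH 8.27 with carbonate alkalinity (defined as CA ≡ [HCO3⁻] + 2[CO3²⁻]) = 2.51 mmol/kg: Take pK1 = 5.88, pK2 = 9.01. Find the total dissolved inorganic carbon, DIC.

CA = [HCO3⁻] + 2[CO3²⁻] = (α₁ + 2α₂)·DIC
At pH 8.27: [H⁺]/K1 = 10^-2.39 = 0.0040738, K2/[H⁺] = 10^-0.74 = 0.18197
α₁ = 1/(1 + 0.0040738 + 0.18197) = 1/1.1860 = 0.8431; α₂ = α₁·K2/[H⁺] = 0.1534
α₁ + 2α₂ = 1.1500
DIC = CA / (α₁ + 2α₂) = 2.51 / 1.1500 = 2.18 mmol/kg

DIC = 2.18 mmol/kg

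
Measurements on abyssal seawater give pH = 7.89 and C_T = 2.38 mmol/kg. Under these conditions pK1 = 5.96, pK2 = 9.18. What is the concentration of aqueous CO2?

[CO2*] = 0.0263 mmol/kg

α₀ = 1 / (1 + K1/[H⁺] + K1K2/[H⁺]²) = 1 / (1 + 10^+1.93 + 10^+0.64)
   = 1 / (1 + 85.114 + 4.3652) = 1/90.479 = 0.01105
[CO2*] = α₀ × DIC = 0.01105 × 2.38 = 0.0263 mmol/kg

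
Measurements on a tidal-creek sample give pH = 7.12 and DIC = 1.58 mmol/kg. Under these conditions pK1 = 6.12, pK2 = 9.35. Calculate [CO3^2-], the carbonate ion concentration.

α₂ = 1 / (1 + [H⁺]/K2 + [H⁺]²/(K1K2)) = 1 / (1 + 10^+2.23 + 10^+1.23)
   = 1 / (1 + 169.82 + 16.982) = 1/187.81 = 0.005325
[CO3²⁻] = α₂ × DIC = 0.005325 × 1.58 = 0.00841 mmol/kg = 8.41 μmol/kg

[CO3²⁻] = 8.41 μmol/kg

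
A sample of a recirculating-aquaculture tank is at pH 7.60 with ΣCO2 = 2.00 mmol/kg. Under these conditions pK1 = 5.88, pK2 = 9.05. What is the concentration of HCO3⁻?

[HCO3⁻] = 1.90 mmol/kg

α₁ = 1 / (1 + [H⁺]/K1 + K2/[H⁺]) = 1 / (1 + 10^-1.72 + 10^-1.45)
   = 1 / (1 + 0.019055 + 0.035481) = 1/1.0545 = 0.9483
[HCO3⁻] = α₁ × DIC = 0.9483 × 2.00 = 1.90 mmol/kg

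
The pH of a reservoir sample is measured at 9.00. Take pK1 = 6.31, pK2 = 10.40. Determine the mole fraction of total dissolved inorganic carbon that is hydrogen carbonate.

α₁ = 1 / (1 + [H⁺]/K1 + K2/[H⁺]) = 1 / (1 + 10^-2.69 + 10^-1.40)
   = 1 / (1 + 0.0020417 + 0.039811) = 1/1.0419 = 0.9598

α₁ = 0.960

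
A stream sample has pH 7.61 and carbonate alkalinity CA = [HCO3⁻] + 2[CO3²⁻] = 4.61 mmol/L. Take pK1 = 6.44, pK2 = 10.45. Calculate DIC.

CA = [HCO3⁻] + 2[CO3²⁻] = (α₁ + 2α₂)·DIC
At pH 7.61: [H⁺]/K1 = 10^-1.17 = 0.067608, K2/[H⁺] = 10^-2.84 = 0.0014454
α₁ = 1/(1 + 0.067608 + 0.0014454) = 1/1.0691 = 0.9354; α₂ = α₁·K2/[H⁺] = 0.001352
α₁ + 2α₂ = 0.9381
DIC = CA / (α₁ + 2α₂) = 4.61 / 0.9381 = 4.91 mmol/L

DIC = 4.91 mmol/L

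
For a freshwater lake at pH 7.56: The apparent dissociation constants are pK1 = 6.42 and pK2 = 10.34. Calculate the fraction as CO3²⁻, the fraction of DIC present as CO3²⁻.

α₂ = 1 / (1 + [H⁺]/K2 + [H⁺]²/(K1K2)) = 1 / (1 + 10^+2.78 + 10^+1.64)
   = 1 / (1 + 602.56 + 43.652) = 1/647.21 = 0.001545

α₂ = 0.00155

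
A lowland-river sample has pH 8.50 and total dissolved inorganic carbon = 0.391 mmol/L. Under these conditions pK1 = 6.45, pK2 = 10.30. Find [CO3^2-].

[CO3²⁻] = 6.05 μmol/L

α₂ = 1 / (1 + [H⁺]/K2 + [H⁺]²/(K1K2)) = 1 / (1 + 10^+1.80 + 10^-0.25)
   = 1 / (1 + 63.096 + 0.56234) = 1/64.658 = 0.01547
[CO3²⁻] = α₂ × DIC = 0.01547 × 0.391 = 0.00605 mmol/L = 6.05 μmol/L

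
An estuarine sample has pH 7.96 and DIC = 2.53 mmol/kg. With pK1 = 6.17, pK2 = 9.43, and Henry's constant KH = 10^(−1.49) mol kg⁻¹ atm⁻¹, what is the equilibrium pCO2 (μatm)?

α₀ = 1 / (1 + K1/[H⁺] + K1K2/[H⁺]²) = 1 / (1 + 10^+1.79 + 10^+0.32)
   = 1 / (1 + 61.660 + 2.0893) = 1/64.749 = 0.01544
[CO2*] = α₀ × DIC = 0.01544 × 2.53 = 0.03907 mmol/kg
pCO2 = [CO2*]/KH = 3.907×10^-5 / 3.236×10^-2 = 1210 μatm

pCO2 = 1210 μatm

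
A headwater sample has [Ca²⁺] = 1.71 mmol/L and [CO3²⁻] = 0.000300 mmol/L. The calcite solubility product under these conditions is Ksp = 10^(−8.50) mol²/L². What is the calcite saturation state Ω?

Ksp = 10^(−8.50) = 3.162×10^-9
Ω = [Ca²⁺][CO3²⁻]/Ksp = (1.71×10^-3)(0.000300×10^-3) / 3.162×10^-9 = 0.162

Ω = 0.162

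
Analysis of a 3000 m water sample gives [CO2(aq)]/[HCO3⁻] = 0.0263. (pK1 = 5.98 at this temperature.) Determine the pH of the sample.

pH = 7.56

From K1 = [H⁺][HCO3⁻]/[CO2(aq)]:  pH = pK1 − log₁₀([CO2(aq)]/[HCO3⁻])
log₁₀(0.0263) = -1.580
pH = 5.98 − (-1.580) = 7.56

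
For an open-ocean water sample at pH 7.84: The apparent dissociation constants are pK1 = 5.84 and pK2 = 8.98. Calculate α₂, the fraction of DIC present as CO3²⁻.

α₂ = 1 / (1 + [H⁺]/K2 + [H⁺]²/(K1K2)) = 1 / (1 + 10^+1.14 + 10^-0.86)
   = 1 / (1 + 13.804 + 0.13804) = 1/14.942 = 0.06693

α₂ = 0.0669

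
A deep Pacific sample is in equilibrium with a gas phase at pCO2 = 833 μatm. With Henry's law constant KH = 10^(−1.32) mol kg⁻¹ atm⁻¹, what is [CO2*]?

KH = 10^(−1.32) = 4.786×10^-2 mol kg⁻¹ atm⁻¹
[CO2*] = KH · pCO2 = 4.786×10^-2 × 833×10^-6 atm = 3.99×10^-5 mol/kg

[CO2*] = 39.9 μmol/kg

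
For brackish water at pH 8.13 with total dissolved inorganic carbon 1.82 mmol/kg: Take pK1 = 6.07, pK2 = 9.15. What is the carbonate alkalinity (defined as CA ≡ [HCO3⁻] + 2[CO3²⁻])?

CA = 1.96 mmol/kg

CA = [HCO3⁻] + 2[CO3²⁻] = (α₁ + 2α₂)·DIC
At pH 8.13: [H⁺]/K1 = 10^-2.06 = 0.0087096, K2/[H⁺] = 10^-1.02 = 0.095499
α₁ = 1/(1 + 0.0087096 + 0.095499) = 1/1.1042 = 0.9056; α₂ = α₁·K2/[H⁺] = 0.08649
α₁ + 2α₂ = 1.0786
CA = 1.0786 × 1.82 = 1.96 mmol/kg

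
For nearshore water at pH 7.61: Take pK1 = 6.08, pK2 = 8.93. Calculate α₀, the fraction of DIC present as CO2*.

α₀ = 1 / (1 + K1/[H⁺] + K1K2/[H⁺]²) = 1 / (1 + 10^+1.53 + 10^+0.21)
   = 1 / (1 + 33.884 + 1.6218) = 1/36.506 = 0.02739

α₀ = 0.0274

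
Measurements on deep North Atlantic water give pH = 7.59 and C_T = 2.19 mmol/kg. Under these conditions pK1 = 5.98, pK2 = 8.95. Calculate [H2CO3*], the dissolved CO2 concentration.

α₀ = 1 / (1 + K1/[H⁺] + K1K2/[H⁺]²) = 1 / (1 + 10^+1.61 + 10^+0.25)
   = 1 / (1 + 40.738 + 1.7783) = 1/43.516 = 0.02298
[CO2*] = α₀ × DIC = 0.02298 × 2.19 = 0.0503 mmol/kg

[CO2*] = 0.0503 mmol/kg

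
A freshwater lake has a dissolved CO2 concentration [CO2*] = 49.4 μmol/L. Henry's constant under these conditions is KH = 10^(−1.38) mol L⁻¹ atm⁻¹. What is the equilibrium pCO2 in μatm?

pCO2 = 1190 μatm

KH = 10^(−1.38) = 4.169×10^-2 mol L⁻¹ atm⁻¹
pCO2 = [CO2*]/KH = 49.4×10^-6 / 4.169×10^-2 = 1.19×10^-3 atm = 1190 μatm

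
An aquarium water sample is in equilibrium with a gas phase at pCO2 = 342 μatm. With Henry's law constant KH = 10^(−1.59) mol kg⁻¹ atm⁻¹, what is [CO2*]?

[CO2*] = 8.79 μmol/kg

KH = 10^(−1.59) = 2.570×10^-2 mol kg⁻¹ atm⁻¹
[CO2*] = KH · pCO2 = 2.570×10^-2 × 342×10^-6 atm = 8.79×10^-6 mol/kg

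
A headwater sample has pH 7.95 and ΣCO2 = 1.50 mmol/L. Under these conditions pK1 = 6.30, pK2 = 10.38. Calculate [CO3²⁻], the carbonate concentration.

α₂ = 1 / (1 + [H⁺]/K2 + [H⁺]²/(K1K2)) = 1 / (1 + 10^+2.43 + 10^+0.78)
   = 1 / (1 + 269.15 + 6.0256) = 1/276.18 = 0.003621
[CO3²⁻] = α₂ × DIC = 0.003621 × 1.50 = 0.00543 mmol/L = 5.43 μmol/L

[CO3²⁻] = 5.43 μmol/L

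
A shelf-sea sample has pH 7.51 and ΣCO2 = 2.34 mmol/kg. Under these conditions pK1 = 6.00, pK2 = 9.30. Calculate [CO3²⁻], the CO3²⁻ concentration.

[CO3²⁻] = 0.0362 mmol/kg

α₂ = 1 / (1 + [H⁺]/K2 + [H⁺]²/(K1K2)) = 1 / (1 + 10^+1.79 + 10^+0.28)
   = 1 / (1 + 61.660 + 1.9055) = 1/64.565 = 0.01549
[CO3²⁻] = α₂ × DIC = 0.01549 × 2.34 = 0.0362 mmol/kg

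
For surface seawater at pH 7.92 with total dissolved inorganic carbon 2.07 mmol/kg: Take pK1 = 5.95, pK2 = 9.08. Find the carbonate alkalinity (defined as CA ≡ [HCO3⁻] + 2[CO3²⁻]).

CA = 2.18 mmol/kg

CA = [HCO3⁻] + 2[CO3²⁻] = (α₁ + 2α₂)·DIC
At pH 7.92: [H⁺]/K1 = 10^-1.97 = 0.010715, K2/[H⁺] = 10^-1.16 = 0.069183
α₁ = 1/(1 + 0.010715 + 0.069183) = 1/1.0799 = 0.9260; α₂ = α₁·K2/[H⁺] = 0.06406
α₁ + 2α₂ = 1.0541
CA = 1.0541 × 2.07 = 2.18 mmol/kg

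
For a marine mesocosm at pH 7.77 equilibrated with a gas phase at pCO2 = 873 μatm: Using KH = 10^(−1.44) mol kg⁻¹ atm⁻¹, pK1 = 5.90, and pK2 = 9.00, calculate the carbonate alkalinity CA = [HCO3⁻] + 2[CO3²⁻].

CA = 2.63 mmol/kg

[CO2*] = KH · pCO2 = 10^(−1.44) × 873×10^-6 = 3.170×10^-5 mol/kg
α₀ = 1/(1 + K1/[H⁺] + K1K2/[H⁺]²) = 1/(1 + 10^+1.87 + 10^+0.64) = 0.01258
DIC = [CO2*]/α₀ = 3.170×10^-5 / 0.01258 = 2.520 mmol/kg
CA = (α₁ + 2α₂)·DIC = (0.9325 + 2×0.05491) × 2.520 = 2.63 mmol/kg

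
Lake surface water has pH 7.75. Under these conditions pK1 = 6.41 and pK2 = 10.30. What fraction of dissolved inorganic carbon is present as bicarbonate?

α₁ = 1 / (1 + [H⁺]/K1 + K2/[H⁺]) = 1 / (1 + 10^-1.34 + 10^-2.55)
   = 1 / (1 + 0.045709 + 0.0028184) = 1/1.0485 = 0.9537

α₁ = 0.954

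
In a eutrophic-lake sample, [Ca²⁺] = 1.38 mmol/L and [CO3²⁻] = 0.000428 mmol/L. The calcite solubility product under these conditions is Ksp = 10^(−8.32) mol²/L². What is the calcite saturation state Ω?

Ksp = 10^(−8.32) = 4.786×10^-9
Ω = [Ca²⁺][CO3²⁻]/Ksp = (1.38×10^-3)(0.000428×10^-3) / 4.786×10^-9 = 0.123

Ω = 0.123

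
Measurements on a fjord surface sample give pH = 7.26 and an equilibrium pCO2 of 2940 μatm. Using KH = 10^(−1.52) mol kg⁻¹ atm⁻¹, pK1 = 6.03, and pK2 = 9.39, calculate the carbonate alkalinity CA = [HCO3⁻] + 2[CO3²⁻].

CA = 1.53 mmol/kg

[CO2*] = KH · pCO2 = 10^(−1.52) × 2940×10^-6 = 8.879×10^-5 mol/kg
α₀ = 1/(1 + K1/[H⁺] + K1K2/[H⁺]²) = 1/(1 + 10^+1.23 + 10^-0.90) = 0.05522
DIC = [CO2*]/α₀ = 8.879×10^-5 / 0.05522 = 1.608 mmol/kg
CA = (α₁ + 2α₂)·DIC = (0.9378 + 2×0.006952) × 1.608 = 1.53 mmol/kg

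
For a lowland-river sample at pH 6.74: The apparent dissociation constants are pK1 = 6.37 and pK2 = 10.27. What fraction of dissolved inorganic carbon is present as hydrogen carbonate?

α₁ = 0.701

α₁ = 1 / (1 + [H⁺]/K1 + K2/[H⁺]) = 1 / (1 + 10^-0.37 + 10^-3.53)
   = 1 / (1 + 0.42658 + 0.00029512) = 1/1.4269 = 0.7008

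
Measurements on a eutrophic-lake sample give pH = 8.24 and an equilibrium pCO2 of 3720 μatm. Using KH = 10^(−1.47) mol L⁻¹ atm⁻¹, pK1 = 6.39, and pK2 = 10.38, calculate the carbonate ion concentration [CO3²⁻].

[CO3²⁻] = 0.0646 mmol/L

[CO2*] = KH · pCO2 = 10^(−1.47) × 3720×10^-6 = 1.261×10^-4 mol/L
α₀ = 1/(1 + K1/[H⁺] + K1K2/[H⁺]²) = 1/(1 + 10^+1.85 + 10^-0.29) = 0.01383
DIC = [CO2*]/α₀ = 1.261×10^-4 / 0.01383 = 9.114 mmol/L
[CO3²⁻] = α₂·DIC; α₂ = 0.007093, so [CO3²⁻] = 0.007093 × 9.114 = 0.0646 mmol/L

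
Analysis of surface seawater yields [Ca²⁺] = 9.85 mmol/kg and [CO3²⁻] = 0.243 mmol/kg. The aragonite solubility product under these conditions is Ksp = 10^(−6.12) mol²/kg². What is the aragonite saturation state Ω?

Ω = 3.16

Ksp = 10^(−6.12) = 7.586×10^-7
Ω = [Ca²⁺][CO3²⁻]/Ksp = (9.85×10^-3)(0.243×10^-3) / 7.586×10^-7 = 3.16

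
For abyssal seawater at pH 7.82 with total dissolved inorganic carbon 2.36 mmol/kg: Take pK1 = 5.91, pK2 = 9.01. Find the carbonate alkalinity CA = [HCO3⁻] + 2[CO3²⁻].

CA = [HCO3⁻] + 2[CO3²⁻] = (α₁ + 2α₂)·DIC
At pH 7.82: [H⁺]/K1 = 10^-1.91 = 0.012303, K2/[H⁺] = 10^-1.19 = 0.064565
α₁ = 1/(1 + 0.012303 + 0.064565) = 1/1.0769 = 0.9286; α₂ = α₁·K2/[H⁺] = 0.05996
α₁ + 2α₂ = 1.0485
CA = 1.0485 × 2.36 = 2.47 mmol/kg

CA = 2.47 mmol/kg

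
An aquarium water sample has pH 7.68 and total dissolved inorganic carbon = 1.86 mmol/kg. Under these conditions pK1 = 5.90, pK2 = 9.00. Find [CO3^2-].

[CO3²⁻] = 0.0836 mmol/kg

α₂ = 1 / (1 + [H⁺]/K2 + [H⁺]²/(K1K2)) = 1 / (1 + 10^+1.32 + 10^-0.46)
   = 1 / (1 + 20.893 + 0.34674) = 1/22.240 = 0.04496
[CO3²⁻] = α₂ × DIC = 0.04496 × 1.86 = 0.0836 mmol/kg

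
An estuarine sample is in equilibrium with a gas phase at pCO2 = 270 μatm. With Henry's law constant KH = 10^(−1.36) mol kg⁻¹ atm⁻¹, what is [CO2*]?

[CO2*] = 11.8 μmol/kg

KH = 10^(−1.36) = 4.365×10^-2 mol kg⁻¹ atm⁻¹
[CO2*] = KH · pCO2 = 4.365×10^-2 × 270×10^-6 atm = 1.18×10^-5 mol/kg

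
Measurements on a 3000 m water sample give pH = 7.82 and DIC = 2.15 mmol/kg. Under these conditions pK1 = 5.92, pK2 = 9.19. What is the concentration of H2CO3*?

α₀ = 1 / (1 + K1/[H⁺] + K1K2/[H⁺]²) = 1 / (1 + 10^+1.90 + 10^+0.53)
   = 1 / (1 + 79.433 + 3.3884) = 1/83.821 = 0.01193
[CO2*] = α₀ × DIC = 0.01193 × 2.15 = 0.0256 mmol/kg

[CO2*] = 0.0256 mmol/kg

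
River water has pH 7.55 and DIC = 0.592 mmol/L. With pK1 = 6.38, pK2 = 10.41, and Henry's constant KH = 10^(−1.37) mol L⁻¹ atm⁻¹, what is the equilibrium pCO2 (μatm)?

pCO2 = 878 μatm

α₀ = 1 / (1 + K1/[H⁺] + K1K2/[H⁺]²) = 1 / (1 + 10^+1.17 + 10^-1.69)
   = 1 / (1 + 14.791 + 0.020417) = 1/15.812 = 0.06325
[CO2*] = α₀ × DIC = 0.06325 × 0.592 = 0.03744 mmol/L
pCO2 = [CO2*]/KH = 3.744×10^-5 / 4.266×10^-2 = 878 μatm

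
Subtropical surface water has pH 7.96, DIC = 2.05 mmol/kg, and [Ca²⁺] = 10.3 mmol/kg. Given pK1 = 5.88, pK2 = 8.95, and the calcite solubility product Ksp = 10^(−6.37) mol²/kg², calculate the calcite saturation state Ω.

α₂ = 1 / (1 + [H⁺]/K2 + [H⁺]²/(K1K2)) = 1 / (1 + 10^+0.99 + 10^-1.09)
   = 1 / (1 + 9.7724 + 0.081283) = 1/10.854 = 0.09213
[CO3²⁻] = α₂ × DIC = 0.09213 × 2.05 = 0.1889 mmol/kg
Ksp = 10^(−6.37) = 4.266×10^-7
Ω = [Ca²⁺][CO3²⁻]/Ksp = (10.3×10^-3)(1.889×10^-4) / 4.266×10^-7 = 4.56

Ω = 4.56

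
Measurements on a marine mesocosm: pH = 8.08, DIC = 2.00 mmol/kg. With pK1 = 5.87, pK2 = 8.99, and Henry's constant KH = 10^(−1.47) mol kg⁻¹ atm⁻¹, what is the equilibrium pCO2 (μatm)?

α₀ = 1 / (1 + K1/[H⁺] + K1K2/[H⁺]²) = 1 / (1 + 10^+2.21 + 10^+1.30)
   = 1 / (1 + 162.18 + 19.953) = 1/183.13 = 0.005460
[CO2*] = α₀ × DIC = 0.005460 × 2.00 = 0.01092 mmol/kg = 10.92 μmol/kg
pCO2 = [CO2*]/KH = 1.092×10^-5 / 3.388×10^-2 = 322 μatm

pCO2 = 322 μatm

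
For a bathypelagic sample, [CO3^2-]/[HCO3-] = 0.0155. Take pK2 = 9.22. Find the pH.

From K2 = [H⁺][CO3^2-]/[HCO3-]:  pH = pK2 + log₁₀([CO3^2-]/[HCO3-])
log₁₀(0.0155) = -1.810
pH = 9.22 + (-1.810) = 7.41

pH = 7.41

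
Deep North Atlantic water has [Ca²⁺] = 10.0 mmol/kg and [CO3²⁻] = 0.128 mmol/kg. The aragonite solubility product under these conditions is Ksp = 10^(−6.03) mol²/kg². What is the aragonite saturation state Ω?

Ω = 1.37

Ksp = 10^(−6.03) = 9.333×10^-7
Ω = [Ca²⁺][CO3²⁻]/Ksp = (10.0×10^-3)(0.128×10^-3) / 9.333×10^-7 = 1.37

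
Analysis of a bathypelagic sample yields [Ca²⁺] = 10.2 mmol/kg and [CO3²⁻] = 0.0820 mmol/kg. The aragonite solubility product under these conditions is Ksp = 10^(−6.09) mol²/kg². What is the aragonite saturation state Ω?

Ksp = 10^(−6.09) = 8.128×10^-7
Ω = [Ca²⁺][CO3²⁻]/Ksp = (10.2×10^-3)(0.0820×10^-3) / 8.128×10^-7 = 1.03

Ω = 1.03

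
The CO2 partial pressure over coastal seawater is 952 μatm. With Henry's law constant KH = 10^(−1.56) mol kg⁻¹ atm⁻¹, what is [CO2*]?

[CO2*] = 26.2 μmol/kg

KH = 10^(−1.56) = 2.754×10^-2 mol kg⁻¹ atm⁻¹
[CO2*] = KH · pCO2 = 2.754×10^-2 × 952×10^-6 atm = 2.62×10^-5 mol/kg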